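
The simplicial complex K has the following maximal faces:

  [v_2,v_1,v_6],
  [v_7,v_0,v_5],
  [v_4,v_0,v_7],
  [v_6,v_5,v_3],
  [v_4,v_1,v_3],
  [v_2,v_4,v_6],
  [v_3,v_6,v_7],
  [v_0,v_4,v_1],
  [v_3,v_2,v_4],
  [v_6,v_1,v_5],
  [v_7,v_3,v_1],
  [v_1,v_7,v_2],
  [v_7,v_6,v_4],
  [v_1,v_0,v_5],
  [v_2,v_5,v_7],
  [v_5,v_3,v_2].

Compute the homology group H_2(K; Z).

Order the vertices as v_0 < v_1 < v_2 < v_3 < v_4 < v_5 < v_6 < v_7. Listing each simplex with vertices in this order, K has dimension 2 with simplices:

  0-simplices (8): [v_0], [v_1], [v_2], [v_3], [v_4], [v_5], [v_6], [v_7]
  1-simplices (24): (24 of them)
  2-simplices (16): (16 of them)

Hence C_0 ≅ Z^8, C_1 ≅ Z^24, C_2 ≅ Z^16.

Boundary ∂_1: C_1 → C_0 maps an edge to its endpoints' difference, ∂[p,q] = q − p. For instance
  ∂[v_3,v_7] = [v_7] − [v_3].
As a 8×24 matrix over Z this has rank 7, with invariant factors (1,1,1,1,1,1,1).

The boundary map ∂_2: C_2 → C_1 maps a triangle to the signed sum of its edges. For instance
  ∂[v_3,v_6,v_7] = [v_6,v_7] − [v_3,v_7] + [v_3,v_6],
  ∂[v_2,v_3,v_4] = [v_3,v_4] − [v_2,v_4] + [v_2,v_3].
As a 24×16 matrix over Z this has rank 15, with invariant factors (1,1,1,1,1,1,1,1,1,1,1,1,1,1,1).

Reading off H_k = ker ∂_k / im ∂_{k+1}:

  H_2: rank ker ∂_2 − rank ∂_3 = (16 − 15) − 0 = 1, and there is no ∂_3, so H_2 = Z.

H_2 ≅ Z.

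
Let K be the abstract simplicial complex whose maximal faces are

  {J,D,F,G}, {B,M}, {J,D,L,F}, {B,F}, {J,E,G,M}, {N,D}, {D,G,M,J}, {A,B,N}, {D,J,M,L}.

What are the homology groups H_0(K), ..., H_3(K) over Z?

H_0 = Z,  H_1 = Z^2,  H_2 = 0,  H_3 = 0.

Fix the vertex order A < B < D < E < F < G < J < L < M < N and write every simplex with vertices in increasing order. Then dim K = 3 and the simplices of K are:

  0-simplices (10): A, B, D, E, F, G, J, L, M, N
  1-simplices (22): AB, AN, BF, BM, BN, DF, DG, DJ, DL, DM, DN, EG, EJ, EM, FG, FJ, FL, GJ, GM, JL, JM, LM
  2-simplices (16): ABN, DFG, DFJ, DFL, DGJ, DGM, DJL, DJM, DLM, EGJ, EGM, EJM, FGJ, FJL, GJM, JLM
  3-simplices (5): DFGJ, DFJL, DGJM, DJLM, EGJM

so the chain groups are C_0 ≅ Z^10, C_1 ≅ Z^22, C_2 ≅ Z^16, C_3 ≅ Z^5.

∂_1: C_1 → C_0 sends each edge [p,q] (with p < q) to q − p. For instance
  ∂GM = M − G.
As a 10×22 matrix over Z this has rank 9, with invariant factors (1,1,1,1,1,1,1,1,1).

The boundary map ∂_2: C_2 → C_1 maps a triangle to the signed sum of its edges. For instance
  ∂EGJ = GJ − EJ + EG,
  ∂DGJ = GJ − DJ + DG.
This gives a 22×16 integer matrix of rank 11; reducing to Smith normal form yields diagonal entries (1,1,1,1,1,1,1,1,1,1,1).

∂_3: C_3 → C_2 sends each 3-simplex σ to the alternating sum Σ_i (−1)^i (σ with its i-th vertex removed). For instance
  ∂DGJM = GJM − DJM + DGM − DGJ,
  ∂DJLM = JLM − DLM + DJM − DJL.
As a 16×5 matrix over Z this has rank 5, with invariant factors (1,1,1,1,1).

From H_k ≅ ker(∂_k) / im(∂_{k+1}) we obtain:

  H_0: rank C_0 − rank ∂_1 = 10 − 9 = 1, and the invariant factors of ∂_1 are all 1, so H_0 = Z.
  H_1: rank ker ∂_1 − rank ∂_2 = (22 − 9) − 11 = 2, and the invariant factors of ∂_2 are all 1, so H_1 = Z^2.
  H_2: rank ker ∂_2 − rank ∂_3 = (16 − 11) − 5 = 0, and the invariant factors of ∂_3 are all 1, so H_2 = 0.
  H_3: rank ker ∂_3 − rank ∂_4 = (5 − 5) − 0 = 0, and there is no ∂_4, so H_3 = 0.

As a check, the Euler characteristic is 10 − 22 + 16 − 5 = -1, which agrees with 1 − 2 + 0 − 0 = -1.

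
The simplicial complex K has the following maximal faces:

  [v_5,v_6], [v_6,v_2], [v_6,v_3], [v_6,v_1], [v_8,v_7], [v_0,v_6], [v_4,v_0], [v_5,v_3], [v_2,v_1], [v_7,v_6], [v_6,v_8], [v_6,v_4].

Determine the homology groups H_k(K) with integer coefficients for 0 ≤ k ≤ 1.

H_0 ≅ Z,  H_1 ≅ Z^4.

Take the total order v_0 < v_1 < v_2 < v_3 < v_4 < v_5 < v_6 < v_7 < v_8 on the vertex set. Then K (dimension 1) consists of the simplices:

  0-simplices (9): [v_0], [v_1], [v_2], [v_3], [v_4], [v_5], [v_6], [v_7], [v_8]
  1-simplices (12): [v_0,v_4], [v_0,v_6], [v_1,v_2], [v_1,v_6], [v_2,v_6], [v_3,v_5], [v_3,v_6], [v_4,v_6], [v_5,v_6], [v_6,v_7], [v_6,v_8], [v_7,v_8]

giving chain groups C_0 ≅ Z^9, C_1 ≅ Z^12.

Boundary ∂_1: C_1 → C_0 maps an edge to its endpoints' difference, ∂[p,q] = q − p. For instance
  ∂[v_6,v_7] = [v_7] − [v_6].
The 9×12 boundary matrix has rank 8 and Smith normal form diag(1,1,1,1,1,1,1,1).

From H_k ≅ ker(∂_k) / im(∂_{k+1}) we obtain:

  H_0: rank C_0 − rank ∂_1 = 9 − 8 = 1, and the invariant factors of ∂_1 are all 1, so H_0 = Z.
  H_1: rank ker ∂_1 − rank ∂_2 = (12 − 8) − 0 = 4, and there is no ∂_2, so H_1 = Z^4.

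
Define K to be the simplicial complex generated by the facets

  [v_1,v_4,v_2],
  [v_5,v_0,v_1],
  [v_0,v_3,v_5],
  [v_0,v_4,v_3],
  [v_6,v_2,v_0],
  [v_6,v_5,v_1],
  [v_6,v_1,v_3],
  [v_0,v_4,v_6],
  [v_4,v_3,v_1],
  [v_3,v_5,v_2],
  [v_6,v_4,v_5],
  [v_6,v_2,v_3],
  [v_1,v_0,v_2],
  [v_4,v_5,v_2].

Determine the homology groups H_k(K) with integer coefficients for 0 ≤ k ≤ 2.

H_0 ≅ Z,  H_1 ≅ Z^2,  H_2 ≅ Z.

Take the total order v_0 < v_1 < v_2 < v_3 < v_4 < v_5 < v_6 on the vertex set. Then K (dimension 2) consists of the simplices:

  0-simplices (7): [v_0], [v_1], [v_2], [v_3], [v_4], [v_5], [v_6]
  1-simplices (21): (21 of them)
  2-simplices (14): (14 of them)

Hence C_0 ≅ Z^7, C_1 ≅ Z^21, C_2 ≅ Z^14.

∂_1: C_1 → C_0 is given by ∂[p,q] = [q] − [p].
The resulting 7×21 matrix has rank 6, and its Smith normal form has invariant factors (1,1,1,1,1,1).

Boundary ∂_2: C_2 → C_1 acts by ∂[p,q,r] = [q,r] − [p,r] + [p,q]. For instance
  ∂[v_0,v_1,v_5] = [v_1,v_5] − [v_0,v_5] + [v_0,v_1],
  ∂[v_0,v_4,v_6] = [v_4,v_6] − [v_0,v_6] + [v_0,v_4].
This gives a 21×14 integer matrix of rank 13; reducing to Smith normal form yields diagonal entries (1,1,1,1,1,1,1,1,1,1,1,1,1).

From H_k ≅ ker(∂_k) / im(∂_{k+1}) we obtain:

  H_0: rank C_0 − rank ∂_1 = 7 − 6 = 1, and the invariant factors of ∂_1 are all 1, so H_0 ≅ Z.
  H_1: rank ker ∂_1 − rank ∂_2 = (21 − 6) − 13 = 2, and the invariant factors of ∂_2 are all 1, so H_1 ≅ Z^2.
  H_2: rank ker ∂_2 − rank ∂_3 = (14 − 13) − 0 = 1, and there is no ∂_3, so H_2 ≅ Z.

As a check, the Euler characteristic is 7 − 21 + 14 = 0, which agrees with 1 − 2 + 1 = 0.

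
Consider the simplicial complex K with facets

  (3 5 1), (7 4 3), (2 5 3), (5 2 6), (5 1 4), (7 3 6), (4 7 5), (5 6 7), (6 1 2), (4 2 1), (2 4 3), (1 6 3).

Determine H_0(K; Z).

We work with the vertex ordering 1 < 2 < 3 < 4 < 5 < 6 < 7. The simplices of K, each written with vertices in increasing order, are:

  0-simplices (7): [1], [2], [3], [4], [5], [6], [7]
  1-simplices (18): [1,2], [1,3], [1,4], [1,5], [1,6], [2,3], [2,4], [2,5], [2,6], [3,4], [3,5], [3,6], [3,7], [4,5], [4,7], [5,6], [5,7], [6,7]
  2-simplices (12): [1,2,4], [1,2,6], [1,3,5], [1,3,6], [1,4,5], [2,3,4], [2,3,5], [2,5,6], [3,4,7], [3,6,7], [4,5,7], [5,6,7]

Hence C_0 ≅ Z^7, C_1 ≅ Z^18, C_2 ≅ Z^12.

The boundary map ∂_1: C_1 → C_0 maps an edge to its endpoints' difference, ∂[p,q] = q − p. For instance
  ∂[1,5] = [5] − [1].
The 7×18 boundary matrix has rank 6 and Smith normal form diag(1,1,1,1,1,1).

Boundary ∂_2: C_2 → C_1 acts by ∂[p,q,r] = [q,r] − [p,r] + [p,q]. For instance
  ∂[1,3,5] = [3,5] − [1,5] + [1,3],
  ∂[5,6,7] = [6,7] − [5,7] + [5,6].
The resulting 18×12 matrix has rank 12, and its Smith normal form has invariant factors (1,1,1,1,1,1,1,1,1,1,1,2).

Computing H_k = (kernel of ∂_k) / (image of ∂_{k+1}):

  H_0: rank C_0 − rank ∂_1 = 7 − 6 = 1, and the invariant factors of ∂_1 are all 1, so H_0 ≅ Z.

H_0 ≅ Z.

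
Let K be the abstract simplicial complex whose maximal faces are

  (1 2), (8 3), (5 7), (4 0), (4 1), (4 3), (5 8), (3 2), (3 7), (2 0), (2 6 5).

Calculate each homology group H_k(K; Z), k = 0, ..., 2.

Take the total order 0 < 1 < 2 < 3 < 4 < 5 < 6 < 7 < 8 on the vertex set. Then K (dimension 2) consists of the simplices:

  0-simplices (9): [0], [1], [2], [3], [4], [5], [6], [7], [8]
  1-simplices (13): [0,2], [0,4], [1,2], [1,4], [2,3], [2,5], [2,6], [3,4], [3,7], [3,8], [5,6], [5,7], [5,8]
  2-simplices (1): [2,5,6]

giving chain groups C_0 ≅ Z^9, C_1 ≅ Z^13, C_2 ≅ Z^1.

The boundary map ∂_1: C_1 → C_0 is given by ∂[p,q] = [q] − [p]. For instance
  ∂[1,4] = [4] − [1].
As a 9×13 matrix over Z this has rank 8, with invariant factors (1,1,1,1,1,1,1,1).

The boundary map ∂_2: C_2 → C_1 acts by ∂[p,q,r] = [q,r] − [p,r] + [p,q]. For instance
  ∂[2,5,6] = [5,6] − [2,6] + [2,5].
The resulting 13×1 matrix has rank 1, and its Smith normal form has invariant factors (1).

Reading off H_k = ker ∂_k / im ∂_{k+1}:

  H_0: rank C_0 − rank ∂_1 = 9 − 8 = 1, and the invariant factors of ∂_1 are all 1, so H_0 ≅ Z.
  H_1: rank ker ∂_1 − rank ∂_2 = (13 − 8) − 1 = 4, and the invariant factors of ∂_2 are all 1, so H_1 ≅ Z^4.
  H_2: rank ker ∂_2 − rank ∂_3 = (1 − 1) − 0 = 0, and there is no ∂_3, so H_2 ≅ 0.

H_0 ≅ Z,  H_1 ≅ Z^4,  H_2 = 0.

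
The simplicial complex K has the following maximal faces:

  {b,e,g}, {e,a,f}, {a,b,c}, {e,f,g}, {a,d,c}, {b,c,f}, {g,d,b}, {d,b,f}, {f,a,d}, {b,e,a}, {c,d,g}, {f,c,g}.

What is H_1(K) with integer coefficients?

H_1 ≅ Z/2.

Take the total order a < b < c < d < e < f < g on the vertex set. Then K (dimension 2) consists of the simplices:

  0-simplices (7): a, b, c, d, e, f, g
  1-simplices (18): ab, ac, ad, ae, af, bc, bd, be, bf, bg, cd, cf, cg, df, dg, ef, eg, fg
  2-simplices (12): abc, abe, acd, adf, aef, bcf, bdf, bdg, beg, cdg, cfg, efg

giving chain groups C_0 ≅ Z^7, C_1 ≅ Z^18, C_2 ≅ Z^12.

The boundary map ∂_1: C_1 → C_0 is given by ∂[p,q] = [q] − [p]. For instance
  ∂cd = d − c.
As a 7×18 matrix over Z this has rank 6, with invariant factors (1,1,1,1,1,1).

The boundary map ∂_2: C_2 → C_1 maps a triangle to the signed sum of its edges. For instance
  ∂cfg = fg − cg + cf,
  ∂abc = bc − ac + ab.
The resulting 18×12 matrix has rank 12, and its Smith normal form has invariant factors (1,1,1,1,1,1,1,1,1,1,1,2).

Now H_k = ker ∂_k / im ∂_{k+1}, so:

  H_1: rank ker ∂_1 − rank ∂_2 = (18 − 6) − 12 = 0, and ∂_2 has invariant factor 2 > 1, so H_1 ≅ Z/2.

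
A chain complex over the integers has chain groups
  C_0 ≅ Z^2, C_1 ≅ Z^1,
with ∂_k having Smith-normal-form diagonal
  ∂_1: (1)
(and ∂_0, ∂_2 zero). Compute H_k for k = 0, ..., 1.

H_0: b_0 = 2 − 0 − 1 = 1; torsion from ∂_1 factors > 1: none. So H_0 ≅ Z.
H_1: b_1 = 1 − 1 − 0 = 0; torsion from ∂_2 factors > 1: none. So H_1 ≅ 0.

H_0 ≅ Z,  H_1 = 0.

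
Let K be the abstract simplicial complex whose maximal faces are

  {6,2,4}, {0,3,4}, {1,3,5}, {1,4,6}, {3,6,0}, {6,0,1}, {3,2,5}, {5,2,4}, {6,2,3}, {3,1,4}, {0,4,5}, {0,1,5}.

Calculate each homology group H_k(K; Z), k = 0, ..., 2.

Fix the vertex order 0 < 1 < 2 < 3 < 4 < 5 < 6 and write every simplex with vertices in increasing order. Then dim K = 2 and the simplices of K are:

  0-simplices (7): [0], [1], [2], [3], [4], [5], [6]
  1-simplices (18): [0,1], [0,3], [0,4], [0,5], [0,6], [1,3], [1,4], [1,5], [1,6], [2,3], [2,4], [2,5], [2,6], [3,4], [3,5], [3,6], [4,5], [4,6]
  2-simplices (12): [0,1,5], [0,1,6], [0,3,4], [0,3,6], [0,4,5], [1,3,4], [1,3,5], [1,4,6], [2,3,5], [2,3,6], [2,4,5], [2,4,6]

so the chain groups are C_0 ≅ Z^7, C_1 ≅ Z^18, C_2 ≅ Z^12.

Boundary ∂_1: C_1 → C_0 sends each edge [p,q] (with p < q) to q − p. For instance
  ∂[4,6] = [6] − [4].
The resulting 7×18 matrix has rank 6, and its Smith normal form has invariant factors (1,1,1,1,1,1).

∂_2: C_2 → C_1 sends each 2-simplex [p,q,r] to [q,r] − [p,r] + [p,q]. For instance
  ∂[1,3,5] = [3,5] − [1,5] + [1,3],
  ∂[2,3,6] = [3,6] − [2,6] + [2,3].
This gives a 18×12 integer matrix of rank 12; reducing to Smith normal form yields diagonal entries (1,1,1,1,1,1,1,1,1,1,1,2).

Computing H_k = (kernel of ∂_k) / (image of ∂_{k+1}):

  H_0: rank C_0 − rank ∂_1 = 7 − 6 = 1, and the invariant factors of ∂_1 are all 1, so H_0 ≅ Z.
  H_1: rank ker ∂_1 − rank ∂_2 = (18 − 6) − 12 = 0, and ∂_2 has invariant factor 2 > 1, so H_1 ≅ Z/2.
  H_2: rank ker ∂_2 − rank ∂_3 = (12 − 12) − 0 = 0, and there is no ∂_3, so H_2 ≅ 0.

As a check, the Euler characteristic is 7 − 18 + 12 = 1, which agrees with 1 − 0 + 0 = 1.
(K is a triangulation of the real projective plane RP^2.)

H_0 ≅ Z,  H_1 ≅ Z/2,  H_2 = 0.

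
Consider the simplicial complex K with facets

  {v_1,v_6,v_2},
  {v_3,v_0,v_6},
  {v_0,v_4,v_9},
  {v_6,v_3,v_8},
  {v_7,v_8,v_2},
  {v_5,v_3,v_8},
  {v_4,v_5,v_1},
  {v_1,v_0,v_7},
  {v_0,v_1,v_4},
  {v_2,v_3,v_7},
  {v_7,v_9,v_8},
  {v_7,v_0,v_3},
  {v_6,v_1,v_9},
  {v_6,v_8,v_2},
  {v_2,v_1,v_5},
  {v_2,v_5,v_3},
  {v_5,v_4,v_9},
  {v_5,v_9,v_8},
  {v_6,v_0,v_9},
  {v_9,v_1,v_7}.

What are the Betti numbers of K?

K has 10 vertices, 30 edges, 20 triangles.
rank ∂_0 = 0, rank ∂_1 = 9 ⇒ b_0 = 10 − 0 − 9 = 1; all invariant factors of ∂_1 are 1 so no torsion. So H_0 = Z.
rank ∂_1 = 9, rank ∂_2 = 20 ⇒ b_1 = 30 − 9 − 20 = 1; ∂_2 has invariant factor(s) [2] giving torsion. So H_1 = Z ⊕ Z/2Z.
rank ∂_2 = 20, rank ∂_3 = 0 ⇒ b_2 = 20 − 20 − 0 = 0. So H_2 = 0.

b_0 = 1, b_1 = 1, b_2 = 0.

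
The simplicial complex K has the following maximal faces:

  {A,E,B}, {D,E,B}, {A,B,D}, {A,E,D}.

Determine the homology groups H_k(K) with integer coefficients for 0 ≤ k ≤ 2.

Fix the vertex order A < B < D < E and write every simplex with vertices in increasing order. Then dim K = 2 and the simplices of K are:

  0-simplices (4): A, B, D, E
  1-simplices (6): AB, AD, AE, BD, BE, DE
  2-simplices (4): ABD, ABE, ADE, BDE

giving chain groups C_0 ≅ Z^4, C_1 ≅ Z^6, C_2 ≅ Z^4.

Boundary ∂_1: C_1 → C_0 is given by ∂[p,q] = [q] − [p].
The resulting 4×6 matrix has rank 3, and its Smith normal form has invariant factors (1,1,1).

Boundary ∂_2: C_2 → C_1 maps a triangle to the signed sum of its edges. For instance
  ∂BDE = DE − BE + BD,
  ∂ADE = DE − AE + AD.
This gives a 6×4 integer matrix of rank 3; reducing to Smith normal form yields diagonal entries (1,1,1).

Reading off H_k = ker ∂_k / im ∂_{k+1}:

  H_0: rank C_0 − rank ∂_1 = 4 − 3 = 1, and the invariant factors of ∂_1 are all 1, so H_0 = Z.
  H_1: rank ker ∂_1 − rank ∂_2 = (6 − 3) − 3 = 0, and the invariant factors of ∂_2 are all 1, so H_1 = 0.
  H_2: rank ker ∂_2 − rank ∂_3 = (4 − 3) − 0 = 1, and there is no ∂_3, so H_2 = Z.

(K is a triangulation of the 2-sphere S^2.)

H_0 ≅ Z,  H_1 = 0,  H_2 ≅ Z.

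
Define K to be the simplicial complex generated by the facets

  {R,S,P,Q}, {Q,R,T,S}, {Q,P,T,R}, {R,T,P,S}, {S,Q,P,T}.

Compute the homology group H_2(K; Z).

H_2 ≅ 0.

We work with the vertex ordering P < Q < R < S < T. The simplices of K, each written with vertices in increasing order, are:

  0-simplices (5): P, Q, R, S, T
  1-simplices (10): PQ, PR, PS, PT, QR, QS, QT, RS, RT, ST
  2-simplices (10): PQR, PQS, PQT, PRS, PRT, PST, QRS, QRT, QST, RST
  3-simplices (5): PQRS, PQRT, PQST, PRST, QRST

Hence C_0 ≅ Z^5, C_1 ≅ Z^10, C_2 ≅ Z^10, C_3 ≅ Z^5.

The boundary map ∂_1: C_1 → C_0 maps an edge to its endpoints' difference, ∂[p,q] = q − p.
The 5×10 boundary matrix has rank 4 and Smith normal form diag(1,1,1,1).

Boundary ∂_2: C_2 → C_1 acts by ∂[p,q,r] = [q,r] − [p,r] + [p,q]. For instance
  ∂PQR = QR − PR + PQ,
  ∂PQS = QS − PS + PQ.
As a 10×10 matrix over Z this has rank 6, with invariant factors (1,1,1,1,1,1).

Boundary ∂_3: C_3 → C_2 sends each 3-simplex σ to the alternating sum Σ_i (−1)^i (σ with its i-th vertex removed). For instance
  ∂PRST = RST − PST + PRT − PRS,
  ∂PQRT = QRT − PRT + PQT − PQR.
As a 10×5 matrix over Z this has rank 4, with invariant factors (1,1,1,1).

From H_k ≅ ker(∂_k) / im(∂_{k+1}) we obtain:

  H_2: rank ker ∂_2 − rank ∂_3 = (10 − 6) − 4 = 0, and the invariant factors of ∂_3 are all 1, so H_2 ≅ 0.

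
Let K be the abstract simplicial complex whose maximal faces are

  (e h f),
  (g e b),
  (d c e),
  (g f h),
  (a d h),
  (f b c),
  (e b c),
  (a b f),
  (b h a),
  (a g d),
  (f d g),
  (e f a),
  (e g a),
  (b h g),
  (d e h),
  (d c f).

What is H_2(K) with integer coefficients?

Take the total order a < b < c < d < e < f < g < h on the vertex set. Then K (dimension 2) consists of the simplices:

  0-simplices (8): a, b, c, d, e, f, g, h
  1-simplices (24): ab, ad, ae, af, ag, ah, bc, be, bf, bg, bh, cd, ce, cf, de, df, dg, dh, ef, eg, eh, fg, fh, gh
  2-simplices (16): abf, abh, adg, adh, aef, aeg, bce, bcf, beg, bgh, cde, cdf, deh, dfg, efh, fgh

so the chain groups are C_0 ≅ Z^8, C_1 ≅ Z^24, C_2 ≅ Z^16.

∂_1: C_1 → C_0 maps an edge to its endpoints' difference, ∂[p,q] = q − p. For instance
  ∂bg = g − b.
The 8×24 boundary matrix has rank 7 and Smith normal form diag(1,1,1,1,1,1,1).

∂_2: C_2 → C_1 sends each 2-simplex [p,q,r] to [q,r] − [p,r] + [p,q]. For instance
  ∂bgh = gh − bh + bg,
  ∂fgh = gh − fh + fg.
This gives a 24×16 integer matrix of rank 15; reducing to Smith normal form yields diagonal entries (1,1,1,1,1,1,1,1,1,1,1,1,1,1,1).

From H_k ≅ ker(∂_k) / im(∂_{k+1}) we obtain:

  H_2: rank ker ∂_2 − rank ∂_3 = (16 − 15) − 0 = 1, and there is no ∂_3, so H_2 = Z.

H_2 ≅ Z.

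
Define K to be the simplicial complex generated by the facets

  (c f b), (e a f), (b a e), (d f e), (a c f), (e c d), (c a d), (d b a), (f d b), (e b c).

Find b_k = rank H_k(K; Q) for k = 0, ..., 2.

Order the vertices as a < b < c < d < e < f. Listing each simplex with vertices in this order, K has dimension 2 with simplices:

  0-simplices (6): a, b, c, d, e, f
  1-simplices (15): ab, ac, ad, ae, af, bc, bd, be, bf, cd, ce, cf, de, df, ef
  2-simplices (10): abd, abe, acd, acf, aef, bce, bcf, bdf, cde, def

Hence C_0 ≅ Z^6, C_1 ≅ Z^15, C_2 ≅ Z^10.

∂_1: C_1 → C_0 maps an edge to its endpoints' difference, ∂[p,q] = q − p. For instance
  ∂cd = d − c.
As a 6×15 matrix over Z this has rank 5, with invariant factors (1,1,1,1,1).

Boundary ∂_2: C_2 → C_1 acts by ∂[p,q,r] = [q,r] − [p,r] + [p,q]. For instance
  ∂bce = ce − be + bc,
  ∂cde = de − ce + cd.
The resulting 15×10 matrix has rank 10, and its Smith normal form has invariant factors (1,1,1,1,1,1,1,1,1,2).

From H_k ≅ ker(∂_k) / im(∂_{k+1}) we obtain:

  H_0: rank C_0 − rank ∂_1 = 6 − 5 = 1, and the invariant factors of ∂_1 are all 1, so H_0 ≅ Z.
  H_1: rank ker ∂_1 − rank ∂_2 = (15 − 5) − 10 = 0, and ∂_2 has invariant factor 2 > 1, so H_1 ≅ Z_2.
  H_2: rank ker ∂_2 − rank ∂_3 = (10 − 10) − 0 = 0, and there is no ∂_3, so H_2 ≅ 0.

Hence the Betti numbers are b_0 = 1, b_1 = 0, b_2 = 0.

b_0 = 1, b_1 = 0, b_2 = 0.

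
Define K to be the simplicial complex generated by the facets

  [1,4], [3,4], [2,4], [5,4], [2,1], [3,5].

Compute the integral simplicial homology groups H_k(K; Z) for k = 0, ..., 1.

H_0 ≅ Z,  H_1 ≅ Z^2.

Fix the vertex order 1 < 2 < 3 < 4 < 5 and write every simplex with vertices in increasing order. Then dim K = 1 and the simplices of K are:

  0-simplices (5): [1], [2], [3], [4], [5]
  1-simplices (6): [1,2], [1,4], [2,4], [3,4], [3,5], [4,5]

Hence C_0 ≅ Z^5, C_1 ≅ Z^6.

∂_1: C_1 → C_0 is given by ∂[p,q] = [q] − [p].
This gives a 5×6 integer matrix of rank 4; reducing to Smith normal form yields diagonal entries (1,1,1,1).

Now H_k = ker ∂_k / im ∂_{k+1}, so:

  H_0: rank C_0 − rank ∂_1 = 5 − 4 = 1, and the invariant factors of ∂_1 are all 1, so H_0 = Z.
  H_1: rank ker ∂_1 − rank ∂_2 = (6 − 4) − 0 = 2, and there is no ∂_2, so H_1 = Z^2.

As a check, the Euler characteristic is 5 − 6 = -1, which agrees with 1 − 2 = -1.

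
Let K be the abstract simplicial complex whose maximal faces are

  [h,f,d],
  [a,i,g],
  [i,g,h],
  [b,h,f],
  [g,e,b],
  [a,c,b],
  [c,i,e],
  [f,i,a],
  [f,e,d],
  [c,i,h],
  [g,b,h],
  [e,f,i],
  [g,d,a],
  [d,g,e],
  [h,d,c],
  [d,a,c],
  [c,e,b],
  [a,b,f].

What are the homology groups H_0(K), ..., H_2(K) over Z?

H_0 = Z,  H_1 = Z^2,  H_2 = Z.

Fix the vertex order a < b < c < d < e < f < g < h < i and write every simplex with vertices in increasing order. Then dim K = 2 and the simplices of K are:

  0-simplices (9): a, b, c, d, e, f, g, h, i
  1-simplices (27): ab, ac, ad, af, ag, ai, bc, be, bf, bg, bh, cd, ce, ch, ci, de, df, dg, dh, ef, eg, ei, fh, fi, gh, gi, hi
  2-simplices (18): abc, abf, acd, adg, afi, agi, bce, beg, bfh, bgh, cdh, cei, chi, def, deg, dfh, efi, ghi

Hence C_0 ≅ Z^9, C_1 ≅ Z^27, C_2 ≅ Z^18.

The boundary map ∂_1: C_1 → C_0 is given by ∂[p,q] = [q] − [p]. For instance
  ∂ab = b − a.
The resulting 9×27 matrix has rank 8, and its Smith normal form has invariant factors (1,1,1,1,1,1,1,1).

∂_2: C_2 → C_1 acts by ∂[p,q,r] = [q,r] − [p,r] + [p,q]. For instance
  ∂bgh = gh − bh + bg,
  ∂def = ef − df + de.
The resulting 27×18 matrix has rank 17, and its Smith normal form has invariant factors (1,1,1,1,1,1,1,1,1,1,1,1,1,1,1,1,1).

Now H_k = ker ∂_k / im ∂_{k+1}, so:

  H_0: rank C_0 − rank ∂_1 = 9 − 8 = 1, and the invariant factors of ∂_1 are all 1, so H_0 ≅ Z.
  H_1: rank ker ∂_1 − rank ∂_2 = (27 − 8) − 17 = 2, and the invariant factors of ∂_2 are all 1, so H_1 ≅ Z^2.
  H_2: rank ker ∂_2 − rank ∂_3 = (18 − 17) − 0 = 1, and there is no ∂_3, so H_2 ≅ Z.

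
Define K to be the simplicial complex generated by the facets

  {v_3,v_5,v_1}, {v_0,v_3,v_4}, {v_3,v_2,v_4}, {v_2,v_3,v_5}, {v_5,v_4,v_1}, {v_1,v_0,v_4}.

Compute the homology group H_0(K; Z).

Take the total order v_0 < v_1 < v_2 < v_3 < v_4 < v_5 on the vertex set. Then K (dimension 2) consists of the simplices:

  0-simplices (6): [v_0], [v_1], [v_2], [v_3], [v_4], [v_5]
  1-simplices (12): [v_0,v_1], [v_0,v_3], [v_0,v_4], [v_1,v_3], [v_1,v_4], [v_1,v_5], [v_2,v_3], [v_2,v_4], [v_2,v_5], [v_3,v_4], [v_3,v_5], [v_4,v_5]
  2-simplices (6): [v_0,v_1,v_4], [v_0,v_3,v_4], [v_1,v_3,v_5], [v_1,v_4,v_5], [v_2,v_3,v_4], [v_2,v_3,v_5]

giving chain groups C_0 ≅ Z^6, C_1 ≅ Z^12, C_2 ≅ Z^6.

∂_1: C_1 → C_0 maps an edge to its endpoints' difference, ∂[p,q] = q − p. For instance
  ∂[v_2,v_4] = [v_4] − [v_2].
This gives a 6×12 integer matrix of rank 5; reducing to Smith normal form yields diagonal entries (1,1,1,1,1).

Boundary ∂_2: C_2 → C_1 sends each 2-simplex [p,q,r] to [q,r] − [p,r] + [p,q]. For instance
  ∂[v_1,v_3,v_5] = [v_3,v_5] − [v_1,v_5] + [v_1,v_3],
  ∂[v_0,v_1,v_4] = [v_1,v_4] − [v_0,v_4] + [v_0,v_1].
The resulting 12×6 matrix has rank 6, and its Smith normal form has invariant factors (1,1,1,1,1,1).

From H_k ≅ ker(∂_k) / im(∂_{k+1}) we obtain:

  H_0: rank C_0 − rank ∂_1 = 6 − 5 = 1, and the invariant factors of ∂_1 are all 1, so H_0 = Z.

H_0 = Z.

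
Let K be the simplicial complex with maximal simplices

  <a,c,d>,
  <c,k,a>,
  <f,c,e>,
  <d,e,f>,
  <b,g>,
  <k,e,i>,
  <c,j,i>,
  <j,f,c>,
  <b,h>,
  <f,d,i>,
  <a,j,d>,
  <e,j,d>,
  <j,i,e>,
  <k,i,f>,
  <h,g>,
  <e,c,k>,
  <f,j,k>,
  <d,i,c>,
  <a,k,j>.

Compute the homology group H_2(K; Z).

Order the vertices as a < b < c < d < e < f < g < h < i < j < k. Listing each simplex with vertices in this order, K has dimension 2 with simplices:

  0-simplices (11): a, b, c, d, e, f, g, h, i, j, k
  1-simplices (27): ac, ad, aj, ak, bg, bh, cd, ce, cf, ci, cj, ck, de, df, di, dj, ef, ei, ej, ek, fi, fj, fk, gh, ij, ik, jk
  2-simplices (16): acd, ack, adj, ajk, cdi, cef, cek, cfj, cij, def, dej, dfi, eij, eik, fik, fjk

Hence C_0 ≅ Z^11, C_1 ≅ Z^27, C_2 ≅ Z^16.

∂_1: C_1 → C_0 sends each edge [p,q] (with p < q) to q − p.
As a 11×27 matrix over Z this has rank 9, with invariant factors (1,1,1,1,1,1,1,1,1).

Boundary ∂_2: C_2 → C_1 maps a triangle to the signed sum of its edges. For instance
  ∂dej = ej − dj + de,
  ∂cek = ek − ck + ce.
The 27×16 boundary matrix has rank 15 and Smith normal form diag(1,1,1,1,1,1,1,1,1,1,1,1,1,1,1).

Reading off H_k = ker ∂_k / im ∂_{k+1}:

  H_2: rank ker ∂_2 − rank ∂_3 = (16 − 15) − 0 = 1, and there is no ∂_3, so H_2 ≅ Z.

H_2 = Z.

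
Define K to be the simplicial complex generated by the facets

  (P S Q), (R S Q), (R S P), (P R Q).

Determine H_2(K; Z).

We work with the vertex ordering P < Q < R < S. The simplices of K, each written with vertices in increasing order, are:

  0-simplices (4): P, Q, R, S
  1-simplices (6): PQ, PR, PS, QR, QS, RS
  2-simplices (4): PQR, PQS, PRS, QRS

so the chain groups are C_0 ≅ Z^4, C_1 ≅ Z^6, C_2 ≅ Z^4.

The boundary map ∂_1: C_1 → C_0 maps an edge to its endpoints' difference, ∂[p,q] = q − p. For instance
  ∂QS = S − Q.
As a 4×6 matrix over Z this has rank 3, with invariant factors (1,1,1).

The boundary map ∂_2: C_2 → C_1 acts by ∂[p,q,r] = [q,r] − [p,r] + [p,q]. For instance
  ∂QRS = RS − QS + QR,
  ∂PQR = QR − PR + PQ.
The resulting 6×4 matrix has rank 3, and its Smith normal form has invariant factors (1,1,1).

Now H_k = ker ∂_k / im ∂_{k+1}, so:

  H_2: rank ker ∂_2 − rank ∂_3 = (4 − 3) − 0 = 1, and there is no ∂_3, so H_2 = Z.

H_2 = Z.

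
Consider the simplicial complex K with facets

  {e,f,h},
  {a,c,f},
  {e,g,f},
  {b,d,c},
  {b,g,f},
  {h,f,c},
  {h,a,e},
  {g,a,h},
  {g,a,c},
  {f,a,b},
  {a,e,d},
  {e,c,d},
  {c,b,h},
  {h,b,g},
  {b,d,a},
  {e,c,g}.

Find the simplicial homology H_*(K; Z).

K has 8 vertices, 24 edges, 16 triangles.
rank ∂_0 = 0, rank ∂_1 = 7 ⇒ b_0 = 8 − 0 − 7 = 1; all invariant factors of ∂_1 are 1 so no torsion. So H_0 ≅ Z.
rank ∂_1 = 7, rank ∂_2 = 15 ⇒ b_1 = 24 − 7 − 15 = 2; all invariant factors of ∂_2 are 1 so no torsion. So H_1 ≅ Z^2.
rank ∂_2 = 15, rank ∂_3 = 0 ⇒ b_2 = 16 − 15 − 0 = 1. So H_2 ≅ Z.

H_0 = Z,  H_1 = Z^2,  H_2 = Z.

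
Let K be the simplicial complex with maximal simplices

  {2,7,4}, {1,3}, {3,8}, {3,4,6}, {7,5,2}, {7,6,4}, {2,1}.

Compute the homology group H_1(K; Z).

We work with the vertex ordering 1 < 2 < 3 < 4 < 5 < 6 < 7 < 8. The simplices of K, each written with vertices in increasing order, are:

  0-simplices (8): [1], [2], [3], [4], [5], [6], [7], [8]
  1-simplices (12): [1,2], [1,3], [2,4], [2,5], [2,7], [3,4], [3,6], [3,8], [4,6], [4,7], [5,7], [6,7]
  2-simplices (4): [2,4,7], [2,5,7], [3,4,6], [4,6,7]

Hence C_0 ≅ Z^8, C_1 ≅ Z^12, C_2 ≅ Z^4.

Boundary ∂_1: C_1 → C_0 maps an edge to its endpoints' difference, ∂[p,q] = q − p. For instance
  ∂[5,7] = [7] − [5].
This gives a 8×12 integer matrix of rank 7; reducing to Smith normal form yields diagonal entries (1,1,1,1,1,1,1).

Boundary ∂_2: C_2 → C_1 acts by ∂[p,q,r] = [q,r] − [p,r] + [p,q]. For instance
  ∂[2,5,7] = [5,7] − [2,7] + [2,5],
  ∂[4,6,7] = [6,7] − [4,7] + [4,6].
The resulting 12×4 matrix has rank 4, and its Smith normal form has invariant factors (1,1,1,1).

From H_k ≅ ker(∂_k) / im(∂_{k+1}) we obtain:

  H_1: rank ker ∂_1 − rank ∂_2 = (12 − 7) − 4 = 1, and the invariant factors of ∂_2 are all 1, so H_1 ≅ Z.

H_1 = Z.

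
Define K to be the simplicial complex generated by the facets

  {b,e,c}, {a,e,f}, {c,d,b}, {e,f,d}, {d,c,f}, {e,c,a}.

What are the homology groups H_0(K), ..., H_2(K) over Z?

Fix the vertex order a < b < c < d < e < f and write every simplex with vertices in increasing order. Then dim K = 2 and the simplices of K are:

  0-simplices (6): a, b, c, d, e, f
  1-simplices (12): ac, ae, af, bc, bd, be, cd, ce, cf, de, df, ef
  2-simplices (6): ace, aef, bcd, bce, cdf, def

Hence C_0 ≅ Z^6, C_1 ≅ Z^12, C_2 ≅ Z^6.

∂_1: C_1 → C_0 maps an edge to its endpoints' difference, ∂[p,q] = q − p. For instance
  ∂ac = c − a.
The 6×12 boundary matrix has rank 5 and Smith normal form diag(1,1,1,1,1).

∂_2: C_2 → C_1 sends each 2-simplex [p,q,r] to [q,r] − [p,r] + [p,q]. For instance
  ∂bcd = cd − bd + bc,
  ∂def = ef − df + de.
As a 12×6 matrix over Z this has rank 6, with invariant factors (1,1,1,1,1,1).

Reading off H_k = ker ∂_k / im ∂_{k+1}:

  H_0: rank C_0 − rank ∂_1 = 6 − 5 = 1, and the invariant factors of ∂_1 are all 1, so H_0 ≅ Z.
  H_1: rank ker ∂_1 − rank ∂_2 = (12 − 5) − 6 = 1, and the invariant factors of ∂_2 are all 1, so H_1 ≅ Z.
  H_2: rank ker ∂_2 − rank ∂_3 = (6 − 6) − 0 = 0, and there is no ∂_3, so H_2 ≅ 0.

H_0 = Z,  H_1 = Z,  H_2 = 0.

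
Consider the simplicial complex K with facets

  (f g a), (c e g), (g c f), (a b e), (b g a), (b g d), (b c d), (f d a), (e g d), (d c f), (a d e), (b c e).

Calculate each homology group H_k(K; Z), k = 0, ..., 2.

H_0 ≅ Z,  H_1 ≅ Z/2Z,  H_2 = 0.

Take the total order a < b < c < d < e < f < g on the vertex set. Then K (dimension 2) consists of the simplices:

  0-simplices (7): a, b, c, d, e, f, g
  1-simplices (18): ab, ad, ae, af, ag, bc, bd, be, bg, cd, ce, cf, cg, de, df, dg, eg, fg
  2-simplices (12): abe, abg, ade, adf, afg, bcd, bce, bdg, cdf, ceg, cfg, deg

so the chain groups are C_0 ≅ Z^7, C_1 ≅ Z^18, C_2 ≅ Z^12.

Boundary ∂_1: C_1 → C_0 sends each edge [p,q] (with p < q) to q − p.
This gives a 7×18 integer matrix of rank 6; reducing to Smith normal form yields diagonal entries (1,1,1,1,1,1).

∂_2: C_2 → C_1 acts by ∂[p,q,r] = [q,r] − [p,r] + [p,q]. For instance
  ∂abg = bg − ag + ab,
  ∂cdf = df − cf + cd.
This gives a 18×12 integer matrix of rank 12; reducing to Smith normal form yields diagonal entries (1,1,1,1,1,1,1,1,1,1,1,2).

Reading off H_k = ker ∂_k / im ∂_{k+1}:

  H_0: rank C_0 − rank ∂_1 = 7 − 6 = 1, and the invariant factors of ∂_1 are all 1, so H_0 = Z.
  H_1: rank ker ∂_1 − rank ∂_2 = (18 − 6) − 12 = 0, and ∂_2 has invariant factor 2 > 1, so H_1 = Z/2Z.
  H_2: rank ker ∂_2 − rank ∂_3 = (12 − 12) − 0 = 0, and there is no ∂_3, so H_2 = 0.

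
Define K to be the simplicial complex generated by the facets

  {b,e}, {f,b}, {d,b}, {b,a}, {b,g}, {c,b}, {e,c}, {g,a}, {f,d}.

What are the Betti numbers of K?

K has 7 vertices, 9 edges.
rank ∂_0 = 0, rank ∂_1 = 6 ⇒ b_0 = 7 − 0 − 6 = 1; all invariant factors of ∂_1 are 1 so no torsion. So H_0 = Z.
rank ∂_1 = 6, rank ∂_2 = 0 ⇒ b_1 = 9 − 6 − 0 = 3. So H_1 = Z^3.

b_0 = 1, b_1 = 3.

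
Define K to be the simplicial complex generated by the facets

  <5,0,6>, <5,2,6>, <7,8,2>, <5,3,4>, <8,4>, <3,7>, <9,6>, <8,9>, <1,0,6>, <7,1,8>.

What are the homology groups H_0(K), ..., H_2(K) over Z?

H_0 ≅ Z,  H_1 ≅ Z^4,  H_2 = 0.

We work with the vertex ordering 0 < 1 < 2 < 3 < 4 < 5 < 6 < 7 < 8 < 9. The simplices of K, each written with vertices in increasing order, are:

  0-simplices (10): [0], [1], [2], [3], [4], [5], [6], [7], [8], [9]
  1-simplices (19): [0,1], [0,5], [0,6], [1,6], [1,7], [1,8], [2,5], [2,6], [2,7], [2,8], [3,4], [3,5], [3,7], [4,5], [4,8], [5,6], [6,9], [7,8], [8,9]
  2-simplices (6): [0,1,6], [0,5,6], [1,7,8], [2,5,6], [2,7,8], [3,4,5]

so the chain groups are C_0 ≅ Z^10, C_1 ≅ Z^19, C_2 ≅ Z^6.

∂_1: C_1 → C_0 is given by ∂[p,q] = [q] − [p]. For instance
  ∂[2,7] = [7] − [2].
This gives a 10×19 integer matrix of rank 9; reducing to Smith normal form yields diagonal entries (1,1,1,1,1,1,1,1,1).

∂_2: C_2 → C_1 sends each 2-simplex [p,q,r] to [q,r] − [p,r] + [p,q]. For instance
  ∂[2,7,8] = [7,8] − [2,8] + [2,7],
  ∂[0,1,6] = [1,6] − [0,6] + [0,1].
As a 19×6 matrix over Z this has rank 6, with invariant factors (1,1,1,1,1,1).

Now H_k = ker ∂_k / im ∂_{k+1}, so:

  H_0: rank C_0 − rank ∂_1 = 10 − 9 = 1, and the invariant factors of ∂_1 are all 1, so H_0 = Z.
  H_1: rank ker ∂_1 − rank ∂_2 = (19 − 9) − 6 = 4, and the invariant factors of ∂_2 are all 1, so H_1 = Z^4.
  H_2: rank ker ∂_2 − rank ∂_3 = (6 − 6) − 0 = 0, and there is no ∂_3, so H_2 = 0.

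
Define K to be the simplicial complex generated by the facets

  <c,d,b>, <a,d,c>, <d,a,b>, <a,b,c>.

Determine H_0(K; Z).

H_0 = Z.

Order the vertices as a < b < c < d. Listing each simplex with vertices in this order, K has dimension 2 with simplices:

  0-simplices (4): a, b, c, d
  1-simplices (6): ab, ac, ad, bc, bd, cd
  2-simplices (4): abc, abd, acd, bcd

Hence C_0 ≅ Z^4, C_1 ≅ Z^6, C_2 ≅ Z^4.

Boundary ∂_1: C_1 → C_0 maps an edge to its endpoints' difference, ∂[p,q] = q − p. For instance
  ∂bc = c − b.
The resulting 4×6 matrix has rank 3, and its Smith normal form has invariant factors (1,1,1).

Boundary ∂_2: C_2 → C_1 acts by ∂[p,q,r] = [q,r] − [p,r] + [p,q]. For instance
  ∂abd = bd − ad + ab,
  ∂bcd = cd − bd + bc.
This gives a 6×4 integer matrix of rank 3; reducing to Smith normal form yields diagonal entries (1,1,1).

Reading off H_k = ker ∂_k / im ∂_{k+1}:

  H_0: rank C_0 − rank ∂_1 = 4 − 3 = 1, and the invariant factors of ∂_1 are all 1, so H_0 ≅ Z.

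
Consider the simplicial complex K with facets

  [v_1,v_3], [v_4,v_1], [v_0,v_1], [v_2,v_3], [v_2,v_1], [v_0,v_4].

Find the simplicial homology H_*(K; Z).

Fix the vertex order v_0 < v_1 < v_2 < v_3 < v_4 and write every simplex with vertices in increasing order. Then dim K = 1 and the simplices of K are:

  0-simplices (5): [v_0], [v_1], [v_2], [v_3], [v_4]
  1-simplices (6): [v_0,v_1], [v_0,v_4], [v_1,v_2], [v_1,v_3], [v_1,v_4], [v_2,v_3]

giving chain groups C_0 ≅ Z^5, C_1 ≅ Z^6.

∂_1: C_1 → C_0 is given by ∂[p,q] = [q] − [p]. For instance
  ∂[v_1,v_2] = [v_2] − [v_1].
The resulting 5×6 matrix has rank 4, and its Smith normal form has invariant factors (1,1,1,1).

Reading off H_k = ker ∂_k / im ∂_{k+1}:

  H_0: rank C_0 − rank ∂_1 = 5 − 4 = 1, and the invariant factors of ∂_1 are all 1, so H_0 = Z.
  H_1: rank ker ∂_1 − rank ∂_2 = (6 − 4) − 0 = 2, and there is no ∂_2, so H_1 = Z^2.

(K is a triangulation of a wedge of 2 circles.)

H_0 ≅ Z,  H_1 ≅ Z^2.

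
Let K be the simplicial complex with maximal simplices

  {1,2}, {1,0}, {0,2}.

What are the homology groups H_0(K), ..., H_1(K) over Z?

Order the vertices as 0 < 1 < 2. Listing each simplex with vertices in this order, K has dimension 1 with simplices:

  0-simplices (3): [0], [1], [2]
  1-simplices (3): [0,1], [0,2], [1,2]

Hence C_0 ≅ Z^3, C_1 ≅ Z^3.

∂_1: C_1 → C_0 sends each edge [p,q] (with p < q) to q − p.
The resulting 3×3 matrix has rank 2, and its Smith normal form has invariant factors (1,1).

Now H_k = ker ∂_k / im ∂_{k+1}, so:

  H_0: rank C_0 − rank ∂_1 = 3 − 2 = 1, and the invariant factors of ∂_1 are all 1, so H_0 ≅ Z.
  H_1: rank ker ∂_1 − rank ∂_2 = (3 − 2) − 0 = 1, and there is no ∂_2, so H_1 ≅ Z.

As a check, the Euler characteristic is 3 − 3 = 0, which agrees with 1 − 1 = 0.
(K is a triangulation of the circle S^1.)

H_0 ≅ Z,  H_1 ≅ Z.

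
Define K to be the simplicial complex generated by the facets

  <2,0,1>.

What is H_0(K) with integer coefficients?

H_0 ≅ Z.

Order the vertices as 0 < 1 < 2. Listing each simplex with vertices in this order, K has dimension 2 with simplices:

  0-simplices (3): [0], [1], [2]
  1-simplices (3): [0,1], [0,2], [1,2]
  2-simplices (1): [0,1,2]

Hence C_0 ≅ Z^3, C_1 ≅ Z^3, C_2 ≅ Z^1.

Boundary ∂_1: C_1 → C_0 sends each edge [p,q] (with p < q) to q − p. For instance
  ∂[0,1] = [1] − [0].
As a 3×3 matrix over Z this has rank 2, with invariant factors (1,1).

The boundary map ∂_2: C_2 → C_1 sends each 2-simplex [p,q,r] to [q,r] − [p,r] + [p,q]. For instance
  ∂[0,1,2] = [1,2] − [0,2] + [0,1].
The resulting 3×1 matrix has rank 1, and its Smith normal form has invariant factors (1).

Computing H_k = (kernel of ∂_k) / (image of ∂_{k+1}):

  H_0: rank C_0 − rank ∂_1 = 3 − 2 = 1, and the invariant factors of ∂_1 are all 1, so H_0 = Z.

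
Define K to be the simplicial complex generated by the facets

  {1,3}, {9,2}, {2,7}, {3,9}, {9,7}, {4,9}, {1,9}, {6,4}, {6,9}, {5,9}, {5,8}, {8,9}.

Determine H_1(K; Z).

Take the total order 1 < 2 < 3 < 4 < 5 < 6 < 7 < 8 < 9 on the vertex set. Then K (dimension 1) consists of the simplices:

  0-simplices (9): [1], [2], [3], [4], [5], [6], [7], [8], [9]
  1-simplices (12): [1,3], [1,9], [2,7], [2,9], [3,9], [4,6], [4,9], [5,8], [5,9], [6,9], [7,9], [8,9]

so the chain groups are C_0 ≅ Z^9, C_1 ≅ Z^12.

Boundary ∂_1: C_1 → C_0 is given by ∂[p,q] = [q] − [p]. For instance
  ∂[2,9] = [9] − [2].
This gives a 9×12 integer matrix of rank 8; reducing to Smith normal form yields diagonal entries (1,1,1,1,1,1,1,1).

Reading off H_k = ker ∂_k / im ∂_{k+1}:

  H_1: rank ker ∂_1 − rank ∂_2 = (12 − 8) − 0 = 4, and there is no ∂_2, so H_1 ≅ Z^4.

H_1 ≅ Z^4.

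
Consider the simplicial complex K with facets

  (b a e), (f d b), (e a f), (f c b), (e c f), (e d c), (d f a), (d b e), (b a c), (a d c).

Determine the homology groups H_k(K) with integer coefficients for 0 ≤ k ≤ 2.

Fix the vertex order a < b < c < d < e < f and write every simplex with vertices in increasing order. Then dim K = 2 and the simplices of K are:

  0-simplices (6): a, b, c, d, e, f
  1-simplices (15): ab, ac, ad, ae, af, bc, bd, be, bf, cd, ce, cf, de, df, ef
  2-simplices (10): abc, abe, acd, adf, aef, bcf, bde, bdf, cde, cef

giving chain groups C_0 ≅ Z^6, C_1 ≅ Z^15, C_2 ≅ Z^10.

∂_1: C_1 → C_0 is given by ∂[p,q] = [q] − [p].
The 6×15 boundary matrix has rank 5 and Smith normal form diag(1,1,1,1,1).

Boundary ∂_2: C_2 → C_1 maps a triangle to the signed sum of its edges. For instance
  ∂abe = be − ae + ab,
  ∂acd = cd − ad + ac.
The resulting 15×10 matrix has rank 10, and its Smith normal form has invariant factors (1,1,1,1,1,1,1,1,1,2).

From H_k ≅ ker(∂_k) / im(∂_{k+1}) we obtain:

  H_0: rank C_0 − rank ∂_1 = 6 − 5 = 1, and the invariant factors of ∂_1 are all 1, so H_0 = Z.
  H_1: rank ker ∂_1 − rank ∂_2 = (15 − 5) − 10 = 0, and ∂_2 has invariant factor 2 > 1, so H_1 = Z/2Z.
  H_2: rank ker ∂_2 − rank ∂_3 = (10 − 10) − 0 = 0, and there is no ∂_3, so H_2 = 0.

As a check, the Euler characteristic is 6 − 15 + 10 = 1, which agrees with 1 − 0 + 0 = 1.
(K is a triangulation of the real projective plane RP^2.)

H_0 ≅ Z,  H_1 ≅ Z/2Z,  H_2 = 0.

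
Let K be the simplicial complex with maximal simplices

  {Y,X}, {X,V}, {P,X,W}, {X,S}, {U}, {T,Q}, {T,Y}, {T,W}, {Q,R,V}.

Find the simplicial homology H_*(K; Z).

We work with the vertex ordering P < Q < R < S < T < U < V < W < X < Y. The simplices of K, each written with vertices in increasing order, are:

  0-simplices (10): P, Q, R, S, T, U, V, W, X, Y
  1-simplices (12): PW, PX, QR, QT, QV, RV, SX, TW, TY, VX, WX, XY
  2-simplices (2): PWX, QRV

Hence C_0 ≅ Z^10, C_1 ≅ Z^12, C_2 ≅ Z^2.

∂_1: C_1 → C_0 sends each edge [p,q] (with p < q) to q − p.
This gives a 10×12 integer matrix of rank 8; reducing to Smith normal form yields diagonal entries (1,1,1,1,1,1,1,1).

∂_2: C_2 → C_1 acts by ∂[p,q,r] = [q,r] − [p,r] + [p,q]. For instance
  ∂QRV = RV − QV + QR,
  ∂PWX = WX − PX + PW.
As a 12×2 matrix over Z this has rank 2, with invariant factors (1,1).

Computing H_k = (kernel of ∂_k) / (image of ∂_{k+1}):

  H_0: rank C_0 − rank ∂_1 = 10 − 8 = 2, and the invariant factors of ∂_1 are all 1, so H_0 = Z^2.
  H_1: rank ker ∂_1 − rank ∂_2 = (12 − 8) − 2 = 2, and the invariant factors of ∂_2 are all 1, so H_1 = Z^2.
  H_2: rank ker ∂_2 − rank ∂_3 = (2 − 2) − 0 = 0, and there is no ∂_3, so H_2 = 0.

As a check, the Euler characteristic is 10 − 12 + 2 = 0, which agrees with 2 − 2 + 0 = 0.

H_0 = Z^2,  H_1 = Z^2,  H_2 = 0.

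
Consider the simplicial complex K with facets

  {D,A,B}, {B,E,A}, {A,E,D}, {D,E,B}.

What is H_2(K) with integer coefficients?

Take the total order A < B < D < E on the vertex set. Then K (dimension 2) consists of the simplices:

  0-simplices (4): A, B, D, E
  1-simplices (6): AB, AD, AE, BD, BE, DE
  2-simplices (4): ABD, ABE, ADE, BDE

Hence C_0 ≅ Z^4, C_1 ≅ Z^6, C_2 ≅ Z^4.

The boundary map ∂_1: C_1 → C_0 sends each edge [p,q] (with p < q) to q − p.
This gives a 4×6 integer matrix of rank 3; reducing to Smith normal form yields diagonal entries (1,1,1).

Boundary ∂_2: C_2 → C_1 sends each 2-simplex [p,q,r] to [q,r] − [p,r] + [p,q]. For instance
  ∂ABD = BD − AD + AB,
  ∂BDE = DE − BE + BD.
The resulting 6×4 matrix has rank 3, and its Smith normal form has invariant factors (1,1,1).

Now H_k = ker ∂_k / im ∂_{k+1}, so:

  H_2: rank ker ∂_2 − rank ∂_3 = (4 − 3) − 0 = 1, and there is no ∂_3, so H_2 = Z.

H_2 = Z.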